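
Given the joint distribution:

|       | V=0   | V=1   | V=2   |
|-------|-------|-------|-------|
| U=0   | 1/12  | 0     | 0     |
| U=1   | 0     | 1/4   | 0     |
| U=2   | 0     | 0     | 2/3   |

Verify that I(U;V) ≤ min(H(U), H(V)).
Marginal P(U) (row sums):
  P(U=0) = 1/12 + 0 + 0 = 1/12
  P(U=1) = 0 + 1/4 + 0 = 1/4
  P(U=2) = 0 + 0 + 2/3 = 2/3
Marginal P(V) (column sums):
  P(V=0) = 1/12 + 0 + 0 = 1/12
  P(V=1) = 0 + 1/4 + 0 = 1/4
  P(V=2) = 0 + 0 + 2/3 = 2/3

H(U) = -[(1/12)·log₂(1/12) + (1/4)·log₂(1/4) + (2/3)·log₂(2/3)]
  = 0.2987 + 0.5000 + 0.3900
  = 1.1887 bits
H(V) = -[(1/12)·log₂(1/12) + (1/4)·log₂(1/4) + (2/3)·log₂(2/3)]
  = 0.2987 + 0.5000 + 0.3900
  = 1.1887 bits
H(U,V) = -[(1/12)·log₂(1/12) + (1/4)·log₂(1/4) + (2/3)·log₂(2/3)]
  = 0.2987 + 0.5000 + 0.3900
  = 1.1887 bits

I(U;V) = H(U) + H(V) - H(U,V)
  = 1.1887 + 1.1887 - 1.1887
  = 1.1887 bits

min(H(U), H(V)) = min(1.1887, 1.1887) = 1.1887 bits
Since 1.1887 ≤ 1.1887, the bound is satisfied ✓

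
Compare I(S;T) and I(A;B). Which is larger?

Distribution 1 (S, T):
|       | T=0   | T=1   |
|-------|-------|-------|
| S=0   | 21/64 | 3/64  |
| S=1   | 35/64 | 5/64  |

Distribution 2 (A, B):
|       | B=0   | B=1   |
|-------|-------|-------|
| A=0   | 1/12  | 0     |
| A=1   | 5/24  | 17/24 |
Distribution 1 (S, T):
Marginal P(S) (row sums):
  P(S=0) = 21/64 + 3/64 = 3/8
  P(S=1) = 35/64 + 5/64 = 5/8
Marginal P(T) (column sums):
  P(T=0) = 21/64 + 35/64 = 7/8
  P(T=1) = 3/64 + 5/64 = 1/8

H(S) = -[(3/8)·log₂(3/8) + (5/8)·log₂(5/8)]
  = 0.5306 + 0.4238
  = 0.9544 bits
H(T) = -[(7/8)·log₂(7/8) + (1/8)·log₂(1/8)]
  = 0.1686 + 0.3750
  = 0.5436 bits
H(S,T) = -[(21/64)·log₂(21/64) + (3/64)·log₂(3/64) + (35/64)·log₂(35/64) + (5/64)·log₂(5/64)]
  = 0.5275 + 0.2070 + 0.4762 + 0.2873
  = 1.4980 bits

I(S;T) = H(S) + H(T) - H(S,T)
  = 0.9544 + 0.5436 - 1.4980
  = 0.0000 bits

Distribution 2 (A, B):
Marginal P(A) (row sums):
  P(A=0) = 1/12 + 0 = 1/12
  P(A=1) = 5/24 + 17/24 = 11/12
Marginal P(B) (column sums):
  P(B=0) = 1/12 + 5/24 = 7/24
  P(B=1) = 0 + 17/24 = 17/24

H(A) = -[(1/12)·log₂(1/12) + (11/12)·log₂(11/12)]
  = 0.2987 + 0.1151
  = 0.4138 bits
H(B) = -[(7/24)·log₂(7/24) + (17/24)·log₂(17/24)]
  = 0.5185 + 0.3524
  = 0.8709 bits
H(A,B) = -[(1/12)·log₂(1/12) + (5/24)·log₂(5/24) + (17/24)·log₂(17/24)]
  = 0.2987 + 0.4715 + 0.3524
  = 1.1226 bits

I(A;B) = H(A) + H(B) - H(A,B)
  = 0.4138 + 0.8709 - 1.1226
  = 0.1621 bits

I(A;B) = 0.1621 bits > I(S;T) = 0.0000 bits, so (A, B) has the higher mutual information (stronger dependence).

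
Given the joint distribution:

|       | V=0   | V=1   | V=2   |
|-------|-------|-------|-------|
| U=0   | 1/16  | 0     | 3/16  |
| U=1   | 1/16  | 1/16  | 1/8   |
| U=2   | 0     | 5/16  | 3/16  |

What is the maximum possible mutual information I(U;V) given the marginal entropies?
The upper bound on mutual information is I(U;V) ≤ min(H(U), H(V)).

Marginal P(U) (row sums):
  P(U=0) = 1/16 + 0 + 3/16 = 1/4
  P(U=1) = 1/16 + 1/16 + 1/8 = 1/4
  P(U=2) = 0 + 5/16 + 3/16 = 1/2
Marginal P(V) (column sums):
  P(V=0) = 1/16 + 1/16 + 0 = 1/8
  P(V=1) = 0 + 1/16 + 5/16 = 3/8
  P(V=2) = 3/16 + 1/8 + 3/16 = 1/2

H(U) = -[(1/4)·log₂(1/4) + (1/4)·log₂(1/4) + (1/2)·log₂(1/2)]
  = 0.5000 + 0.5000 + 0.5000
  = 1.5000 bits
H(V) = -[(1/8)·log₂(1/8) + (3/8)·log₂(3/8) + (1/2)·log₂(1/2)]
  = 0.3750 + 0.5306 + 0.5000
  = 1.4056 bits

Maximum possible I(U;V) = min(1.5000, 1.4056) = 1.4056 bits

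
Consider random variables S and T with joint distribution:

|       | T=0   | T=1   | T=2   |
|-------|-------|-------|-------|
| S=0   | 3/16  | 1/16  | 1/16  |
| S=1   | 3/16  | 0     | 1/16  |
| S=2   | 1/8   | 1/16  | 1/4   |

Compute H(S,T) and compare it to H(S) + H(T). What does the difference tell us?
Marginal P(S) (row sums):
  P(S=0) = 3/16 + 1/16 + 1/16 = 5/16
  P(S=1) = 3/16 + 0 + 1/16 = 1/4
  P(S=2) = 1/8 + 1/16 + 1/4 = 7/16
Marginal P(T) (column sums):
  P(T=0) = 3/16 + 3/16 + 1/8 = 1/2
  P(T=1) = 1/16 + 0 + 1/16 = 1/8
  P(T=2) = 1/16 + 1/16 + 1/4 = 3/8

H(S,T) = -[(3/16)·log₂(3/16) + (1/16)·log₂(1/16) + (1/16)·log₂(1/16) + (3/16)·log₂(3/16) + (1/16)·log₂(1/16) + (1/8)·log₂(1/8) + (1/16)·log₂(1/16) + (1/4)·log₂(1/4)]
  = 0.4528 + 0.2500 + 0.2500 + 0.4528 + 0.2500 + 0.3750 + 0.2500 + 0.5000
  = 2.7806 bits
H(S) = -[(5/16)·log₂(5/16) + (1/4)·log₂(1/4) + (7/16)·log₂(7/16)]
  = 0.5244 + 0.5000 + 0.5218
  = 1.5462 bits
H(T) = -[(1/2)·log₂(1/2) + (1/8)·log₂(1/8) + (3/8)·log₂(3/8)]
  = 0.5000 + 0.3750 + 0.5306
  = 1.4056 bits

H(S) + H(T) = 1.5462 + 1.4056 = 2.9518 bits
Difference: H(S) + H(T) - H(S,T) = 2.9518 - 2.7806 = 0.1712 bits = I(S;T)

The difference is the mutual information; it is positive here, so S and T are dependent (knowing one reduces uncertainty about the other by 0.1712 bits).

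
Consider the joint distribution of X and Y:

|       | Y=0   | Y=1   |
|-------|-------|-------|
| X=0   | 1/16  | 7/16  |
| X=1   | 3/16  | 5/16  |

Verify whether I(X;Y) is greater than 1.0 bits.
Marginal P(X) (row sums):
  P(X=0) = 1/16 + 7/16 = 1/2
  P(X=1) = 3/16 + 5/16 = 1/2
Marginal P(Y) (column sums):
  P(Y=0) = 1/16 + 3/16 = 1/4
  P(Y=1) = 7/16 + 5/16 = 3/4

H(X) = -[(1/2)·log₂(1/2) + (1/2)·log₂(1/2)]
  = 0.5000 + 0.5000
  = 1.0000 bits
H(Y) = -[(1/4)·log₂(1/4) + (3/4)·log₂(3/4)]
  = 0.5000 + 0.3113
  = 0.8113 bits
H(X,Y) = -[(1/16)·log₂(1/16) + (7/16)·log₂(7/16) + (3/16)·log₂(3/16) + (5/16)·log₂(5/16)]
  = 0.2500 + 0.5218 + 0.4528 + 0.5244
  = 1.7490 bits

I(X;Y) = H(X) + H(Y) - H(X,Y)
  = 1.0000 + 0.8113 - 1.7490
  = 0.0623 bits

No. I(X;Y) = 0.0623 bits, which is ≤ 1.0 bits.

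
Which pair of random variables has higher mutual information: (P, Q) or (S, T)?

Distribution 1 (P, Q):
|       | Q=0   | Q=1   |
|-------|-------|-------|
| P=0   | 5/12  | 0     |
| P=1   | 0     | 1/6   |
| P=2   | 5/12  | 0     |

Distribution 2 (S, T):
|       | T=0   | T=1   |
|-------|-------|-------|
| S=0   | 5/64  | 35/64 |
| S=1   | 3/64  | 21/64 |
Distribution 1 (P, Q):
Marginal P(P) (row sums):
  P(P=0) = 5/12 + 0 = 5/12
  P(P=1) = 0 + 1/6 = 1/6
  P(P=2) = 5/12 + 0 = 5/12
Marginal P(Q) (column sums):
  P(Q=0) = 5/12 + 0 + 5/12 = 5/6
  P(Q=1) = 0 + 1/6 + 0 = 1/6

H(P) = -[(5/12)·log₂(5/12) + (1/6)·log₂(1/6) + (5/12)·log₂(5/12)]
  = 0.5263 + 0.4308 + 0.5263
  = 1.4834 bits
H(Q) = -[(5/6)·log₂(5/6) + (1/6)·log₂(1/6)]
  = 0.2192 + 0.4308
  = 0.6500 bits
H(P,Q) = -[(5/12)·log₂(5/12) + (1/6)·log₂(1/6) + (5/12)·log₂(5/12)]
  = 0.5263 + 0.4308 + 0.5263
  = 1.4834 bits

I(P;Q) = H(P) + H(Q) - H(P,Q)
  = 1.4834 + 0.6500 - 1.4834
  = 0.6500 bits

Distribution 2 (S, T):
Marginal P(S) (row sums):
  P(S=0) = 5/64 + 35/64 = 5/8
  P(S=1) = 3/64 + 21/64 = 3/8
Marginal P(T) (column sums):
  P(T=0) = 5/64 + 3/64 = 1/8
  P(T=1) = 35/64 + 21/64 = 7/8

H(S) = -[(5/8)·log₂(5/8) + (3/8)·log₂(3/8)]
  = 0.4238 + 0.5306
  = 0.9544 bits
H(T) = -[(1/8)·log₂(1/8) + (7/8)·log₂(7/8)]
  = 0.3750 + 0.1686
  = 0.5436 bits
H(S,T) = -[(5/64)·log₂(5/64) + (35/64)·log₂(35/64) + (3/64)·log₂(3/64) + (21/64)·log₂(21/64)]
  = 0.2873 + 0.4762 + 0.2070 + 0.5275
  = 1.4980 bits

I(S;T) = H(S) + H(T) - H(S,T)
  = 0.9544 + 0.5436 - 1.4980
  = 0.0000 bits

I(P;Q) = 0.6500 bits > I(S;T) = 0.0000 bits, so (P, Q) has the higher mutual information (stronger dependence).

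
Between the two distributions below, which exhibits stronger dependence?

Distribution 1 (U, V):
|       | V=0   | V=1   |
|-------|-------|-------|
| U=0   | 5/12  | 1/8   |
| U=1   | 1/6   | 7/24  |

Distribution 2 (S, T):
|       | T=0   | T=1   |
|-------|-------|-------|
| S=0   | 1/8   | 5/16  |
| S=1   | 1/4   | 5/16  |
Distribution 1 (U, V):
Marginal P(U) (row sums):
  P(U=0) = 5/12 + 1/8 = 13/24
  P(U=1) = 1/6 + 7/24 = 11/24
Marginal P(V) (column sums):
  P(V=0) = 5/12 + 1/6 = 7/12
  P(V=1) = 1/8 + 7/24 = 5/12

H(U) = -[(13/24)·log₂(13/24) + (11/24)·log₂(11/24)]
  = 0.4791 + 0.5159
  = 0.9950 bits
H(V) = -[(7/12)·log₂(7/12) + (5/12)·log₂(5/12)]
  = 0.4536 + 0.5263
  = 0.9799 bits
H(U,V) = -[(5/12)·log₂(5/12) + (1/8)·log₂(1/8) + (1/6)·log₂(1/6) + (7/24)·log₂(7/24)]
  = 0.5263 + 0.3750 + 0.4308 + 0.5185
  = 1.8506 bits

I(U;V) = H(U) + H(V) - H(U,V)
  = 0.9950 + 0.9799 - 1.8506
  = 0.1243 bits

Distribution 2 (S, T):
Marginal P(S) (row sums):
  P(S=0) = 1/8 + 5/16 = 7/16
  P(S=1) = 1/4 + 5/16 = 9/16
Marginal P(T) (column sums):
  P(T=0) = 1/8 + 1/4 = 3/8
  P(T=1) = 5/16 + 5/16 = 5/8

H(S) = -[(7/16)·log₂(7/16) + (9/16)·log₂(9/16)]
  = 0.5218 + 0.4669
  = 0.9887 bits
H(T) = -[(3/8)·log₂(3/8) + (5/8)·log₂(5/8)]
  = 0.5306 + 0.4238
  = 0.9544 bits
H(S,T) = -[(1/8)·log₂(1/8) + (5/16)·log₂(5/16) + (1/4)·log₂(1/4) + (5/16)·log₂(5/16)]
  = 0.3750 + 0.5244 + 0.5000 + 0.5244
  = 1.9238 bits

I(S;T) = H(S) + H(T) - H(S,T)
  = 0.9887 + 0.9544 - 1.9238
  = 0.0193 bits

I(U;V) = 0.1243 bits > I(S;T) = 0.0193 bits, so (U, V) has the higher mutual information (stronger dependence).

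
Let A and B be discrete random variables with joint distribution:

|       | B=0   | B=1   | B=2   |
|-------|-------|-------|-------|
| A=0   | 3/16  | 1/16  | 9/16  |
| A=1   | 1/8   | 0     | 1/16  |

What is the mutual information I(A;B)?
Marginal P(A) (row sums):
  P(A=0) = 3/16 + 1/16 + 9/16 = 13/16
  P(A=1) = 1/8 + 0 + 1/16 = 3/16
Marginal P(B) (column sums):
  P(B=0) = 3/16 + 1/8 = 5/16
  P(B=1) = 1/16 + 0 = 1/16
  P(B=2) = 9/16 + 1/16 = 5/8

H(A) = -[(13/16)·log₂(13/16) + (3/16)·log₂(3/16)]
  = 0.2434 + 0.4528
  = 0.6962 bits
H(B) = -[(5/16)·log₂(5/16) + (1/16)·log₂(1/16) + (5/8)·log₂(5/8)]
  = 0.5244 + 0.2500 + 0.4238
  = 1.1982 bits
H(A,B) = -[(3/16)·log₂(3/16) + (1/16)·log₂(1/16) + (9/16)·log₂(9/16) + (1/8)·log₂(1/8) + (1/16)·log₂(1/16)]
  = 0.4528 + 0.2500 + 0.4669 + 0.3750 + 0.2500
  = 1.7947 bits

I(A;B) = H(A) + H(B) - H(A,B)
  = 0.6962 + 1.1982 - 1.7947
  = 0.0997 bits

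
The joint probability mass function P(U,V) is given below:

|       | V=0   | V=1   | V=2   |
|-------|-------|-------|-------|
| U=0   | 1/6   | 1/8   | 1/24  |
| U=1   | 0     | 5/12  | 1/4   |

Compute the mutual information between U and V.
Marginal P(U) (row sums):
  P(U=0) = 1/6 + 1/8 + 1/24 = 1/3
  P(U=1) = 0 + 5/12 + 1/4 = 2/3
Marginal P(V) (column sums):
  P(V=0) = 1/6 + 0 = 1/6
  P(V=1) = 1/8 + 5/12 = 13/24
  P(V=2) = 1/24 + 1/4 = 7/24

H(U) = -[(1/3)·log₂(1/3) + (2/3)·log₂(2/3)]
  = 0.5283 + 0.3900
  = 0.9183 bits
H(V) = -[(1/6)·log₂(1/6) + (13/24)·log₂(13/24) + (7/24)·log₂(7/24)]
  = 0.4308 + 0.4791 + 0.5185
  = 1.4284 bits
H(U,V) = -[(1/6)·log₂(1/6) + (1/8)·log₂(1/8) + (1/24)·log₂(1/24) + (5/12)·log₂(5/12) + (1/4)·log₂(1/4)]
  = 0.4308 + 0.3750 + 0.1910 + 0.5263 + 0.5000
  = 2.0231 bits

I(U;V) = H(U) + H(V) - H(U,V)
  = 0.9183 + 1.4284 - 2.0231
  = 0.3236 bits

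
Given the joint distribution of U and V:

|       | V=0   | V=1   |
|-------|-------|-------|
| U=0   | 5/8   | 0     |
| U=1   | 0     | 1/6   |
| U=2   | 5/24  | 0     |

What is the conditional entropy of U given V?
Marginal P(V) (column sums):
  P(V=0) = 5/8 + 0 + 5/24 = 5/6
  P(V=1) = 0 + 1/6 + 0 = 1/6

H(U|V) = -Σ P(U,V)·log₂ P(U|V), where P(U|V) = P(U,V) / P(V)
  (cells with P(U,V) = 0 contribute 0)
  (U=0,V=0): P(U|V) = (5/8)/(5/6) = 3/4;  -(5/8)·log₂(3/4) = 0.2594
  (U=1,V=1): P(U|V) = (1/6)/(1/6) = 1;  -(1/6)·log₂(1) = 0.0000
  (U=2,V=0): P(U|V) = (5/24)/(5/6) = 1/4;  -(5/24)·log₂(1/4) = 0.4167
H(U|V) = 0.2594 + 0.0000 + 0.4167
  = 0.6761 bits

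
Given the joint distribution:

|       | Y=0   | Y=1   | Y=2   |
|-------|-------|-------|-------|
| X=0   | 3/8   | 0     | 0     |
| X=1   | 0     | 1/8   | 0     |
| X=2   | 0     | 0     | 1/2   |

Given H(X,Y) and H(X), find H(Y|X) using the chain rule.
From the chain rule: H(X,Y) = H(X) + H(Y|X)
Therefore: H(Y|X) = H(X,Y) - H(X)

H(X,Y) = -[(3/8)·log₂(3/8) + (1/8)·log₂(1/8) + (1/2)·log₂(1/2)]
  = 0.5306 + 0.3750 + 0.5000
  = 1.4056 bits
Marginal P(X) (row sums):
  P(X=0) = 3/8 + 0 + 0 = 3/8
  P(X=1) = 0 + 1/8 + 0 = 1/8
  P(X=2) = 0 + 0 + 1/2 = 1/2
H(X) = -[(3/8)·log₂(3/8) + (1/8)·log₂(1/8) + (1/2)·log₂(1/2)]
  = 0.5306 + 0.3750 + 0.5000
  = 1.4056 bits

H(Y|X) = 1.4056 - 1.4056 = 0.0000 bits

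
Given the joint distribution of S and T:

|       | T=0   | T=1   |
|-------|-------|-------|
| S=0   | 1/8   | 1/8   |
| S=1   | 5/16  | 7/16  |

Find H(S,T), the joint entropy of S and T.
H(S,T) = -Σ P(S,T) log₂ P(S,T), summed over the non-zero cells:
H(S,T) = -[(1/8)·log₂(1/8) + (1/8)·log₂(1/8) + (5/16)·log₂(5/16) + (7/16)·log₂(7/16)]
  = 0.3750 + 0.3750 + 0.5244 + 0.5218
  = 1.7962 bits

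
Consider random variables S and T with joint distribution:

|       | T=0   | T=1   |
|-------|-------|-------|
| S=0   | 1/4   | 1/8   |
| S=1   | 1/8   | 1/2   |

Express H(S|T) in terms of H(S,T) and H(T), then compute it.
H(S|T) = H(S,T) - H(T)

Marginal P(T) (column sums):
  P(T=0) = 1/4 + 1/8 = 3/8
  P(T=1) = 1/8 + 1/2 = 5/8

H(S,T) = -[(1/4)·log₂(1/4) + (1/8)·log₂(1/8) + (1/8)·log₂(1/8) + (1/2)·log₂(1/2)]
  = 0.5000 + 0.3750 + 0.3750 + 0.5000
  = 1.7500 bits
H(T) = -[(3/8)·log₂(3/8) + (5/8)·log₂(5/8)]
  = 0.5306 + 0.4238
  = 0.9544 bits

H(S|T) = 1.7500 - 0.9544 = 0.7956 bits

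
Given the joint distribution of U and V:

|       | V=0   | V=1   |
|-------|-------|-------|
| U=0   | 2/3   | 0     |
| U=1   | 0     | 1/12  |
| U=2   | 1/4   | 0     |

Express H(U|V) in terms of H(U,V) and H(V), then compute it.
H(U|V) = H(U,V) - H(V)

Marginal P(V) (column sums):
  P(V=0) = 2/3 + 0 + 1/4 = 11/12
  P(V=1) = 0 + 1/12 + 0 = 1/12

H(U,V) = -[(2/3)·log₂(2/3) + (1/12)·log₂(1/12) + (1/4)·log₂(1/4)]
  = 0.3900 + 0.2987 + 0.5000
  = 1.1887 bits
H(V) = -[(11/12)·log₂(11/12) + (1/12)·log₂(1/12)]
  = 0.1151 + 0.2987
  = 0.4138 bits

H(U|V) = 1.1887 - 0.4138 = 0.7749 bits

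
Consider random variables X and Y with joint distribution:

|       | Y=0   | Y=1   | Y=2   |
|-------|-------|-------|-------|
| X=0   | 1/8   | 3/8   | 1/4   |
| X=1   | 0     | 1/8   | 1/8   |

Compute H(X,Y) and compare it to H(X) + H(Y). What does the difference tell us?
Marginal P(X) (row sums):
  P(X=0) = 1/8 + 3/8 + 1/4 = 3/4
  P(X=1) = 0 + 1/8 + 1/8 = 1/4
Marginal P(Y) (column sums):
  P(Y=0) = 1/8 + 0 = 1/8
  P(Y=1) = 3/8 + 1/8 = 1/2
  P(Y=2) = 1/4 + 1/8 = 3/8

H(X,Y) = -[(1/8)·log₂(1/8) + (3/8)·log₂(3/8) + (1/4)·log₂(1/4) + (1/8)·log₂(1/8) + (1/8)·log₂(1/8)]
  = 0.3750 + 0.5306 + 0.5000 + 0.3750 + 0.3750
  = 2.1556 bits
H(X) = -[(3/4)·log₂(3/4) + (1/4)·log₂(1/4)]
  = 0.3113 + 0.5000
  = 0.8113 bits
H(Y) = -[(1/8)·log₂(1/8) + (1/2)·log₂(1/2) + (3/8)·log₂(3/8)]
  = 0.3750 + 0.5000 + 0.5306
  = 1.4056 bits

H(X) + H(Y) = 0.8113 + 1.4056 = 2.2169 bits
Difference: H(X) + H(Y) - H(X,Y) = 2.2169 - 2.1556 = 0.0613 bits = I(X;Y)

The difference is the mutual information; it is positive here, so X and Y are dependent (knowing one reduces uncertainty about the other by 0.0613 bits).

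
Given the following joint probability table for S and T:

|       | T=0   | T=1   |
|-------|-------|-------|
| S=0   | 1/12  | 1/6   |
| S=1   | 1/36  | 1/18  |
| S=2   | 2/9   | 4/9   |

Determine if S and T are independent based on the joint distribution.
Marginal P(S) (row sums):
  P(S=0) = 1/12 + 1/6 = 1/4
  P(S=1) = 1/36 + 1/18 = 1/12
  P(S=2) = 2/9 + 4/9 = 2/3
Marginal P(T) (column sums):
  P(T=0) = 1/12 + 1/36 + 2/9 = 1/3
  P(T=1) = 1/6 + 1/18 + 4/9 = 2/3

S and T are independent iff P(S=i,T=j) = P(S=i)·P(T=j) for every cell.
  P(S=0)·P(T=0) = 1/4 × 1/3 = 1/12 = P(S=0,T=0) ✓
  P(S=0)·P(T=1) = 1/4 × 2/3 = 1/6 = P(S=0,T=1) ✓
  P(S=1)·P(T=0) = 1/12 × 1/3 = 1/36 = P(S=1,T=0) ✓
  P(S=1)·P(T=1) = 1/12 × 2/3 = 1/18 = P(S=1,T=1) ✓
  P(S=2)·P(T=0) = 2/3 × 1/3 = 2/9 = P(S=2,T=0) ✓
  P(S=2)·P(T=1) = 2/3 × 2/3 = 4/9 = P(S=2,T=1) ✓

Yes, S and T are independent: every cell factors, so I(S;T) = 0 bits.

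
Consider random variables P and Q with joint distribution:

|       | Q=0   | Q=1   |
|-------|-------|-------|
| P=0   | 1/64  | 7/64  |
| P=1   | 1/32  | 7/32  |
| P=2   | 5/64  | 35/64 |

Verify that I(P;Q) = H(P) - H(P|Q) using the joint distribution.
Left side, from I(P;Q) = H(P) + H(Q) - H(P,Q):
Marginal P(P) (row sums):
  P(P=0) = 1/64 + 7/64 = 1/8
  P(P=1) = 1/32 + 7/32 = 1/4
  P(P=2) = 5/64 + 35/64 = 5/8
Marginal P(Q) (column sums):
  P(Q=0) = 1/64 + 1/32 + 5/64 = 1/8
  P(Q=1) = 7/64 + 7/32 + 35/64 = 7/8

H(P) = -[(1/8)·log₂(1/8) + (1/4)·log₂(1/4) + (5/8)·log₂(5/8)]
  = 0.3750 + 0.5000 + 0.4238
  = 1.2988 bits
H(Q) = -[(1/8)·log₂(1/8) + (7/8)·log₂(7/8)]
  = 0.3750 + 0.1686
  = 0.5436 bits
H(P,Q) = -[(1/64)·log₂(1/64) + (7/64)·log₂(7/64) + (1/32)·log₂(1/32) + (7/32)·log₂(7/32) + (5/64)·log₂(5/64) + (35/64)·log₂(35/64)]
  = 0.0938 + 0.3492 + 0.1563 + 0.4796 + 0.2873 + 0.4762
  = 1.8424 bits

I(P;Q) = H(P) + H(Q) - H(P,Q)
  = 1.2988 + 0.5436 - 1.8424
  = 0.0000 bits

Right side, with H(P|Q) computed directly from the conditional probabilities:
H(P|Q) = -Σ P(P,Q)·log₂ P(P|Q), where P(P|Q) = P(P,Q) / P(Q)
  (P=0,Q=0): P(P|Q) = (1/64)/(1/8) = 1/8;  -(1/64)·log₂(1/8) = 0.0469
  (P=0,Q=1): P(P|Q) = (7/64)/(7/8) = 1/8;  -(7/64)·log₂(1/8) = 0.3281
  (P=1,Q=0): P(P|Q) = (1/32)/(1/8) = 1/4;  -(1/32)·log₂(1/4) = 0.0625
  (P=1,Q=1): P(P|Q) = (7/32)/(7/8) = 1/4;  -(7/32)·log₂(1/4) = 0.4375
  (P=2,Q=0): P(P|Q) = (5/64)/(1/8) = 5/8;  -(5/64)·log₂(5/8) = 0.0530
  (P=2,Q=1): P(P|Q) = (35/64)/(7/8) = 5/8;  -(35/64)·log₂(5/8) = 0.3708
H(P|Q) = 0.0469 + 0.3281 + 0.0625 + 0.4375 + 0.0530 + 0.3708
  = 1.2988 bits
H(P) - H(P|Q) = 1.2988 - 1.2988 = 0.0000 bits

Both sides equal 0.0000 bits, so I(P;Q) = H(P) - H(P|Q) ✓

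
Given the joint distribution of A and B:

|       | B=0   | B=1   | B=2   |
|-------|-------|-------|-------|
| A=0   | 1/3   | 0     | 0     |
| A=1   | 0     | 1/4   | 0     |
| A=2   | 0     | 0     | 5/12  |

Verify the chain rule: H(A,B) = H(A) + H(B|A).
Left side:
H(A,B) = -[(1/3)·log₂(1/3) + (1/4)·log₂(1/4) + (5/12)·log₂(5/12)]
  = 0.5283 + 0.5000 + 0.5263
  = 1.5546 bits

Right side:
Marginal P(A) (row sums):
  P(A=0) = 1/3 + 0 + 0 = 1/3
  P(A=1) = 0 + 1/4 + 0 = 1/4
  P(A=2) = 0 + 0 + 5/12 = 5/12
H(A) = -[(1/3)·log₂(1/3) + (1/4)·log₂(1/4) + (5/12)·log₂(5/12)]
  = 0.5283 + 0.5000 + 0.5263
  = 1.5546 bits
H(B|A) = -Σ P(A,B)·log₂ P(B|A), where P(B|A) = P(A,B) / P(A)
  (cells with P(A,B) = 0 contribute 0)
  (A=0,B=0): P(B|A) = (1/3)/(1/3) = 1;  -(1/3)·log₂(1) = 0.0000
  (A=1,B=1): P(B|A) = (1/4)/(1/4) = 1;  -(1/4)·log₂(1) = 0.0000
  (A=2,B=2): P(B|A) = (5/12)/(5/12) = 1;  -(5/12)·log₂(1) = 0.0000
H(B|A) = 0.0000 + 0.0000 + 0.0000
  = 0.0000 bits
H(A) + H(B|A) = 1.5546 + 0.0000 = 1.5546 bits

Both sides equal 1.5546 bits, so the chain rule holds ✓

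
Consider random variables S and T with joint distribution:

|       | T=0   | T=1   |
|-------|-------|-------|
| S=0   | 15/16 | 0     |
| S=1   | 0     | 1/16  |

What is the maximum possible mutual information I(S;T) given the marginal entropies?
The upper bound on mutual information is I(S;T) ≤ min(H(S), H(T)).

Marginal P(S) (row sums):
  P(S=0) = 15/16 + 0 = 15/16
  P(S=1) = 0 + 1/16 = 1/16
Marginal P(T) (column sums):
  P(T=0) = 15/16 + 0 = 15/16
  P(T=1) = 0 + 1/16 = 1/16

H(S) = -[(15/16)·log₂(15/16) + (1/16)·log₂(1/16)]
  = 0.0873 + 0.2500
  = 0.3373 bits
H(T) = -[(15/16)·log₂(15/16) + (1/16)·log₂(1/16)]
  = 0.0873 + 0.2500
  = 0.3373 bits

Maximum possible I(S;T) = min(0.3373, 0.3373) = 0.3373 bits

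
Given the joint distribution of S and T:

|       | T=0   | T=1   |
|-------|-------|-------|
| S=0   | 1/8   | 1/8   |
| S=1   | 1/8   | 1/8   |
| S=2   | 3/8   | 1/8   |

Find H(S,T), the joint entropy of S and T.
H(S,T) = -Σ P(S,T) log₂ P(S,T), summed over the non-zero cells:
H(S,T) = -[(1/8)·log₂(1/8) + (1/8)·log₂(1/8) + (1/8)·log₂(1/8) + (1/8)·log₂(1/8) + (3/8)·log₂(3/8) + (1/8)·log₂(1/8)]
  = 0.3750 + 0.3750 + 0.3750 + 0.3750 + 0.5306 + 0.3750
  = 2.4056 bits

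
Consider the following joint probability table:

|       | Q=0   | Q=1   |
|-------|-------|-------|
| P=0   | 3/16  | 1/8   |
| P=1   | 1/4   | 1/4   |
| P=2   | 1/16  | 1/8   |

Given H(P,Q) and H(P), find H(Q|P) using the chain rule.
From the chain rule: H(P,Q) = H(P) + H(Q|P)
Therefore: H(Q|P) = H(P,Q) - H(P)

H(P,Q) = -[(3/16)·log₂(3/16) + (1/8)·log₂(1/8) + (1/4)·log₂(1/4) + (1/4)·log₂(1/4) + (1/16)·log₂(1/16) + (1/8)·log₂(1/8)]
  = 0.4528 + 0.3750 + 0.5000 + 0.5000 + 0.2500 + 0.3750
  = 2.4528 bits
Marginal P(P) (row sums):
  P(P=0) = 3/16 + 1/8 = 5/16
  P(P=1) = 1/4 + 1/4 = 1/2
  P(P=2) = 1/16 + 1/8 = 3/16
H(P) = -[(5/16)·log₂(5/16) + (1/2)·log₂(1/2) + (3/16)·log₂(3/16)]
  = 0.5244 + 0.5000 + 0.4528
  = 1.4772 bits

H(Q|P) = 2.4528 - 1.4772 = 0.9756 bits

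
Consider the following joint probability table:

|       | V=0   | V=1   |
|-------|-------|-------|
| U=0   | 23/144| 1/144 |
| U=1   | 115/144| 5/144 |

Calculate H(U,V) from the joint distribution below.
H(U,V) = -Σ P(U,V) log₂ P(U,V), summed over the non-zero cells:
H(U,V) = -[(23/144)·log₂(23/144) + (1/144)·log₂(1/144) + (115/144)·log₂(115/144) + (5/144)·log₂(5/144)]
  = 0.4227 + 0.0498 + 0.2591 + 0.1683
  = 0.8999 bits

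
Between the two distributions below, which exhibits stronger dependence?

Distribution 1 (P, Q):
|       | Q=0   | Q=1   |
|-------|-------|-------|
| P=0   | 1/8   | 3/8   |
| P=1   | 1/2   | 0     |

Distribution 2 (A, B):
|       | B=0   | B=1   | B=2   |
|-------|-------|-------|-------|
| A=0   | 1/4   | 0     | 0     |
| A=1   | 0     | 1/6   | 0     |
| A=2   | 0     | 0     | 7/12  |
Distribution 1 (P, Q):
Marginal P(P) (row sums):
  P(P=0) = 1/8 + 3/8 = 1/2
  P(P=1) = 1/2 + 0 = 1/2
Marginal P(Q) (column sums):
  P(Q=0) = 1/8 + 1/2 = 5/8
  P(Q=1) = 3/8 + 0 = 3/8

H(P) = -[(1/2)·log₂(1/2) + (1/2)·log₂(1/2)]
  = 0.5000 + 0.5000
  = 1.0000 bits
H(Q) = -[(5/8)·log₂(5/8) + (3/8)·log₂(3/8)]
  = 0.4238 + 0.5306
  = 0.9544 bits
H(P,Q) = -[(1/8)·log₂(1/8) + (3/8)·log₂(3/8) + (1/2)·log₂(1/2)]
  = 0.3750 + 0.5306 + 0.5000
  = 1.4056 bits

I(P;Q) = H(P) + H(Q) - H(P,Q)
  = 1.0000 + 0.9544 - 1.4056
  = 0.5488 bits

Distribution 2 (A, B):
Marginal P(A) (row sums):
  P(A=0) = 1/4 + 0 + 0 = 1/4
  P(A=1) = 0 + 1/6 + 0 = 1/6
  P(A=2) = 0 + 0 + 7/12 = 7/12
Marginal P(B) (column sums):
  P(B=0) = 1/4 + 0 + 0 = 1/4
  P(B=1) = 0 + 1/6 + 0 = 1/6
  P(B=2) = 0 + 0 + 7/12 = 7/12

H(A) = -[(1/4)·log₂(1/4) + (1/6)·log₂(1/6) + (7/12)·log₂(7/12)]
  = 0.5000 + 0.4308 + 0.4536
  = 1.3844 bits
H(B) = -[(1/4)·log₂(1/4) + (1/6)·log₂(1/6) + (7/12)·log₂(7/12)]
  = 0.5000 + 0.4308 + 0.4536
  = 1.3844 bits
H(A,B) = -[(1/4)·log₂(1/4) + (1/6)·log₂(1/6) + (7/12)·log₂(7/12)]
  = 0.5000 + 0.4308 + 0.4536
  = 1.3844 bits

I(A;B) = H(A) + H(B) - H(A,B)
  = 1.3844 + 1.3844 - 1.3844
  = 1.3844 bits

I(A;B) = 1.3844 bits > I(P;Q) = 0.5488 bits, so (A, B) has the higher mutual information (stronger dependence).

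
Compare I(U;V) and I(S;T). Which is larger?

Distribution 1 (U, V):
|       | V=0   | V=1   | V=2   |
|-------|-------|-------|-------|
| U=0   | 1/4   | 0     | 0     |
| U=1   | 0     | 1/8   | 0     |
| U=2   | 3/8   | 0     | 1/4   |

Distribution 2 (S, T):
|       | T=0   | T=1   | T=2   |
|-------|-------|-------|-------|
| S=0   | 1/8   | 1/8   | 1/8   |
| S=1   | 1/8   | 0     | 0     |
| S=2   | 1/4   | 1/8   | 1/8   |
Distribution 1 (U, V):
Marginal P(U) (row sums):
  P(U=0) = 1/4 + 0 + 0 = 1/4
  P(U=1) = 0 + 1/8 + 0 = 1/8
  P(U=2) = 3/8 + 0 + 1/4 = 5/8
Marginal P(V) (column sums):
  P(V=0) = 1/4 + 0 + 3/8 = 5/8
  P(V=1) = 0 + 1/8 + 0 = 1/8
  P(V=2) = 0 + 0 + 1/4 = 1/4

H(U) = -[(1/4)·log₂(1/4) + (1/8)·log₂(1/8) + (5/8)·log₂(5/8)]
  = 0.5000 + 0.3750 + 0.4238
  = 1.2988 bits
H(V) = -[(5/8)·log₂(5/8) + (1/8)·log₂(1/8) + (1/4)·log₂(1/4)]
  = 0.4238 + 0.3750 + 0.5000
  = 1.2988 bits
H(U,V) = -[(1/4)·log₂(1/4) + (1/8)·log₂(1/8) + (3/8)·log₂(3/8) + (1/4)·log₂(1/4)]
  = 0.5000 + 0.3750 + 0.5306 + 0.5000
  = 1.9056 bits

I(U;V) = H(U) + H(V) - H(U,V)
  = 1.2988 + 1.2988 - 1.9056
  = 0.6920 bits

Distribution 2 (S, T):
Marginal P(S) (row sums):
  P(S=0) = 1/8 + 1/8 + 1/8 = 3/8
  P(S=1) = 1/8 + 0 + 0 = 1/8
  P(S=2) = 1/4 + 1/8 + 1/8 = 1/2
Marginal P(T) (column sums):
  P(T=0) = 1/8 + 1/8 + 1/4 = 1/2
  P(T=1) = 1/8 + 0 + 1/8 = 1/4
  P(T=2) = 1/8 + 0 + 1/8 = 1/4

H(S) = -[(3/8)·log₂(3/8) + (1/8)·log₂(1/8) + (1/2)·log₂(1/2)]
  = 0.5306 + 0.3750 + 0.5000
  = 1.4056 bits
H(T) = -[(1/2)·log₂(1/2) + (1/4)·log₂(1/4) + (1/4)·log₂(1/4)]
  = 0.5000 + 0.5000 + 0.5000
  = 1.5000 bits
H(S,T) = -[(1/8)·log₂(1/8) + (1/8)·log₂(1/8) + (1/8)·log₂(1/8) + (1/8)·log₂(1/8) + (1/4)·log₂(1/4) + (1/8)·log₂(1/8) + (1/8)·log₂(1/8)]
  = 0.3750 + 0.3750 + 0.3750 + 0.3750 + 0.5000 + 0.3750 + 0.3750
  = 2.7500 bits

I(S;T) = H(S) + H(T) - H(S,T)
  = 1.4056 + 1.5000 - 2.7500
  = 0.1556 bits

I(U;V) = 0.6920 bits > I(S;T) = 0.1556 bits, so (U, V) has the higher mutual information (stronger dependence).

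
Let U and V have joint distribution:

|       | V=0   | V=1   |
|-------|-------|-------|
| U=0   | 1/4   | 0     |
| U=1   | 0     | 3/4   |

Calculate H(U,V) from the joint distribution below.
H(U,V) = -Σ P(U,V) log₂ P(U,V), summed over the non-zero cells:
H(U,V) = -[(1/4)·log₂(1/4) + (3/4)·log₂(3/4)]
  = 0.5000 + 0.3113
  = 0.8113 bits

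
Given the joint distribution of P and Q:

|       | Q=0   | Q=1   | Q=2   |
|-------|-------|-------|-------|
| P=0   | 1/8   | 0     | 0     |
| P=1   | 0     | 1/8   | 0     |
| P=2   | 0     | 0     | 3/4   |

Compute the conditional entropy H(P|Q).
Marginal P(Q) (column sums):
  P(Q=0) = 1/8 + 0 + 0 = 1/8
  P(Q=1) = 0 + 1/8 + 0 = 1/8
  P(Q=2) = 0 + 0 + 3/4 = 3/4

H(P|Q) = -Σ P(P,Q)·log₂ P(P|Q), where P(P|Q) = P(P,Q) / P(Q)
  (cells with P(P,Q) = 0 contribute 0)
  (P=0,Q=0): P(P|Q) = (1/8)/(1/8) = 1;  -(1/8)·log₂(1) = 0.0000
  (P=1,Q=1): P(P|Q) = (1/8)/(1/8) = 1;  -(1/8)·log₂(1) = 0.0000
  (P=2,Q=2): P(P|Q) = (3/4)/(3/4) = 1;  -(3/4)·log₂(1) = 0.0000
H(P|Q) = 0.0000 + 0.0000 + 0.0000
  = 0.0000 bits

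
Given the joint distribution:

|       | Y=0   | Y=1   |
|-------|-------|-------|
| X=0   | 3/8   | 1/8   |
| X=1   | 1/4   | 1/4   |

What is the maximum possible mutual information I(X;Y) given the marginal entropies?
The upper bound on mutual information is I(X;Y) ≤ min(H(X), H(Y)).

Marginal P(X) (row sums):
  P(X=0) = 3/8 + 1/8 = 1/2
  P(X=1) = 1/4 + 1/4 = 1/2
Marginal P(Y) (column sums):
  P(Y=0) = 3/8 + 1/4 = 5/8
  P(Y=1) = 1/8 + 1/4 = 3/8

H(X) = -[(1/2)·log₂(1/2) + (1/2)·log₂(1/2)]
  = 0.5000 + 0.5000
  = 1.0000 bits
H(Y) = -[(5/8)·log₂(5/8) + (3/8)·log₂(3/8)]
  = 0.4238 + 0.5306
  = 0.9544 bits

Maximum possible I(X;Y) = min(1.0000, 0.9544) = 0.9544 bits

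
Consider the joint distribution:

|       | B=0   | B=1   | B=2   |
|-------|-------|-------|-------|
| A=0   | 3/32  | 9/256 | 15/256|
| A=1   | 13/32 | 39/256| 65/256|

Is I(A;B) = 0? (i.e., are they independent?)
Marginal P(A) (row sums):
  P(A=0) = 3/32 + 9/256 + 15/256 = 3/16
  P(A=1) = 13/32 + 39/256 + 65/256 = 13/16
Marginal P(B) (column sums):
  P(B=0) = 3/32 + 13/32 = 1/2
  P(B=1) = 9/256 + 39/256 = 3/16
  P(B=2) = 15/256 + 65/256 = 5/16

A and B are independent iff P(A=i,B=j) = P(A=i)·P(B=j) for every cell.
  P(A=0)·P(B=0) = 3/16 × 1/2 = 3/32 = P(A=0,B=0) ✓
  P(A=0)·P(B=1) = 3/16 × 3/16 = 9/256 = P(A=0,B=1) ✓
  P(A=0)·P(B=2) = 3/16 × 5/16 = 15/256 = P(A=0,B=2) ✓
  P(A=1)·P(B=0) = 13/16 × 1/2 = 13/32 = P(A=1,B=0) ✓
  P(A=1)·P(B=1) = 13/16 × 3/16 = 39/256 = P(A=1,B=1) ✓
  P(A=1)·P(B=2) = 13/16 × 5/16 = 65/256 = P(A=1,B=2) ✓

Yes, A and B are independent: every cell factors, so I(A;B) = 0 bits.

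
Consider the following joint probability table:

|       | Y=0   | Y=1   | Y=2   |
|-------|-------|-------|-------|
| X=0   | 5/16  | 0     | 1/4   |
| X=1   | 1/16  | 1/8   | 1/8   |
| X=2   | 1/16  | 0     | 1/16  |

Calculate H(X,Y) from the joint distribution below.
H(X,Y) = -Σ P(X,Y) log₂ P(X,Y), summed over the non-zero cells:
H(X,Y) = -[(5/16)·log₂(5/16) + (1/4)·log₂(1/4) + (1/16)·log₂(1/16) + (1/8)·log₂(1/8) + (1/8)·log₂(1/8) + (1/16)·log₂(1/16) + (1/16)·log₂(1/16)]
  = 0.5244 + 0.5000 + 0.2500 + 0.3750 + 0.3750 + 0.2500 + 0.2500
  = 2.5244 bits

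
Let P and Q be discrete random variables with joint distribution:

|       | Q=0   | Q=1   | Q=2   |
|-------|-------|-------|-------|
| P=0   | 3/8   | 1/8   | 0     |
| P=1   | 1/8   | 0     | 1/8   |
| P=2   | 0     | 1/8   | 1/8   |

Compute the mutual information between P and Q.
Marginal P(P) (row sums):
  P(P=0) = 3/8 + 1/8 + 0 = 1/2
  P(P=1) = 1/8 + 0 + 1/8 = 1/4
  P(P=2) = 0 + 1/8 + 1/8 = 1/4
Marginal P(Q) (column sums):
  P(Q=0) = 3/8 + 1/8 + 0 = 1/2
  P(Q=1) = 1/8 + 0 + 1/8 = 1/4
  P(Q=2) = 0 + 1/8 + 1/8 = 1/4

H(P) = -[(1/2)·log₂(1/2) + (1/4)·log₂(1/4) + (1/4)·log₂(1/4)]
  = 0.5000 + 0.5000 + 0.5000
  = 1.5000 bits
H(Q) = -[(1/2)·log₂(1/2) + (1/4)·log₂(1/4) + (1/4)·log₂(1/4)]
  = 0.5000 + 0.5000 + 0.5000
  = 1.5000 bits
H(P,Q) = -[(3/8)·log₂(3/8) + (1/8)·log₂(1/8) + (1/8)·log₂(1/8) + (1/8)·log₂(1/8) + (1/8)·log₂(1/8) + (1/8)·log₂(1/8)]
  = 0.5306 + 0.3750 + 0.3750 + 0.3750 + 0.3750 + 0.3750
  = 2.4056 bits

I(P;Q) = H(P) + H(Q) - H(P,Q)
  = 1.5000 + 1.5000 - 2.4056
  = 0.5944 bits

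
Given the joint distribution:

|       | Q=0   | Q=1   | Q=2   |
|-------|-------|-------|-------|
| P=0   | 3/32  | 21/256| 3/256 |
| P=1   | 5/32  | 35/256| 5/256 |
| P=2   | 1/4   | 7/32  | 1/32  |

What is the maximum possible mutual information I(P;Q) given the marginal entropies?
The upper bound on mutual information is I(P;Q) ≤ min(H(P), H(Q)).

Marginal P(P) (row sums):
  P(P=0) = 3/32 + 21/256 + 3/256 = 3/16
  P(P=1) = 5/32 + 35/256 + 5/256 = 5/16
  P(P=2) = 1/4 + 7/32 + 1/32 = 1/2
Marginal P(Q) (column sums):
  P(Q=0) = 3/32 + 5/32 + 1/4 = 1/2
  P(Q=1) = 21/256 + 35/256 + 7/32 = 7/16
  P(Q=2) = 3/256 + 5/256 + 1/32 = 1/16

H(P) = -[(3/16)·log₂(3/16) + (5/16)·log₂(5/16) + (1/2)·log₂(1/2)]
  = 0.4528 + 0.5244 + 0.5000
  = 1.4772 bits
H(Q) = -[(1/2)·log₂(1/2) + (7/16)·log₂(7/16) + (1/16)·log₂(1/16)]
  = 0.5000 + 0.5218 + 0.2500
  = 1.2718 bits

Maximum possible I(P;Q) = min(1.4772, 1.2718) = 1.2718 bits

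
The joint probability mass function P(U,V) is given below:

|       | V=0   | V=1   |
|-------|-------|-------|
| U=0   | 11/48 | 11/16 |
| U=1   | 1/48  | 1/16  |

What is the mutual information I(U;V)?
Marginal P(U) (row sums):
  P(U=0) = 11/48 + 11/16 = 11/12
  P(U=1) = 1/48 + 1/16 = 1/12
Marginal P(V) (column sums):
  P(V=0) = 11/48 + 1/48 = 1/4
  P(V=1) = 11/16 + 1/16 = 3/4

H(U) = -[(11/12)·log₂(11/12) + (1/12)·log₂(1/12)]
  = 0.1151 + 0.2987
  = 0.4138 bits
H(V) = -[(1/4)·log₂(1/4) + (3/4)·log₂(3/4)]
  = 0.5000 + 0.3113
  = 0.8113 bits
H(U,V) = -[(11/48)·log₂(11/48) + (11/16)·log₂(11/16) + (1/48)·log₂(1/48) + (1/16)·log₂(1/16)]
  = 0.4871 + 0.3716 + 0.1164 + 0.2500
  = 1.2251 bits

I(U;V) = H(U) + H(V) - H(U,V)
  = 0.4138 + 0.8113 - 1.2251
  = 0.0000 bits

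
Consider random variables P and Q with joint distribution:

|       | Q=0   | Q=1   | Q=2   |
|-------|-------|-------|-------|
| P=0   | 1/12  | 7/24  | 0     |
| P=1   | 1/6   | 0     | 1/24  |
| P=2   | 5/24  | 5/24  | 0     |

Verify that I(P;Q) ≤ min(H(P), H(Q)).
Marginal P(P) (row sums):
  P(P=0) = 1/12 + 7/24 + 0 = 3/8
  P(P=1) = 1/6 + 0 + 1/24 = 5/24
  P(P=2) = 5/24 + 5/24 + 0 = 5/12
Marginal P(Q) (column sums):
  P(Q=0) = 1/12 + 1/6 + 5/24 = 11/24
  P(Q=1) = 7/24 + 0 + 5/24 = 1/2
  P(Q=2) = 0 + 1/24 + 0 = 1/24

H(P) = -[(3/8)·log₂(3/8) + (5/24)·log₂(5/24) + (5/12)·log₂(5/12)]
  = 0.5306 + 0.4715 + 0.5263
  = 1.5284 bits
H(Q) = -[(11/24)·log₂(11/24) + (1/2)·log₂(1/2) + (1/24)·log₂(1/24)]
  = 0.5159 + 0.5000 + 0.1910
  = 1.2069 bits
H(P,Q) = -[(1/12)·log₂(1/12) + (7/24)·log₂(7/24) + (1/6)·log₂(1/6) + (1/24)·log₂(1/24) + (5/24)·log₂(5/24) + (5/24)·log₂(5/24)]
  = 0.2987 + 0.5185 + 0.4308 + 0.1910 + 0.4715 + 0.4715
  = 2.3820 bits

I(P;Q) = H(P) + H(Q) - H(P,Q)
  = 1.5284 + 1.2069 - 2.3820
  = 0.3533 bits

min(H(P), H(Q)) = min(1.5284, 1.2069) = 1.2069 bits
Since 0.3533 ≤ 1.2069, the bound is satisfied ✓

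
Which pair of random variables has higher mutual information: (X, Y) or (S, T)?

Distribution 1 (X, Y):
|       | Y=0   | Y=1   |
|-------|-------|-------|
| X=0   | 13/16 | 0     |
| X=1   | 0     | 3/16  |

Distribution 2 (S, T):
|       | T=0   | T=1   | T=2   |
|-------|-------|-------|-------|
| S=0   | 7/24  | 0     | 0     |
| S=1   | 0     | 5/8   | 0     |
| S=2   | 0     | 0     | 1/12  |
Distribution 1 (X, Y):
Marginal P(X) (row sums):
  P(X=0) = 13/16 + 0 = 13/16
  P(X=1) = 0 + 3/16 = 3/16
Marginal P(Y) (column sums):
  P(Y=0) = 13/16 + 0 = 13/16
  P(Y=1) = 0 + 3/16 = 3/16

H(X) = -[(13/16)·log₂(13/16) + (3/16)·log₂(3/16)]
  = 0.2434 + 0.4528
  = 0.6962 bits
H(Y) = -[(13/16)·log₂(13/16) + (3/16)·log₂(3/16)]
  = 0.2434 + 0.4528
  = 0.6962 bits
H(X,Y) = -[(13/16)·log₂(13/16) + (3/16)·log₂(3/16)]
  = 0.2434 + 0.4528
  = 0.6962 bits

I(X;Y) = H(X) + H(Y) - H(X,Y)
  = 0.6962 + 0.6962 - 0.6962
  = 0.6962 bits

Distribution 2 (S, T):
Marginal P(S) (row sums):
  P(S=0) = 7/24 + 0 + 0 = 7/24
  P(S=1) = 0 + 5/8 + 0 = 5/8
  P(S=2) = 0 + 0 + 1/12 = 1/12
Marginal P(T) (column sums):
  P(T=0) = 7/24 + 0 + 0 = 7/24
  P(T=1) = 0 + 5/8 + 0 = 5/8
  P(T=2) = 0 + 0 + 1/12 = 1/12

H(S) = -[(7/24)·log₂(7/24) + (5/8)·log₂(5/8) + (1/12)·log₂(1/12)]
  = 0.5185 + 0.4238 + 0.2987
  = 1.2410 bits
H(T) = -[(7/24)·log₂(7/24) + (5/8)·log₂(5/8) + (1/12)·log₂(1/12)]
  = 0.5185 + 0.4238 + 0.2987
  = 1.2410 bits
H(S,T) = -[(7/24)·log₂(7/24) + (5/8)·log₂(5/8) + (1/12)·log₂(1/12)]
  = 0.5185 + 0.4238 + 0.2987
  = 1.2410 bits

I(S;T) = H(S) + H(T) - H(S,T)
  = 1.2410 + 1.2410 - 1.2410
  = 1.2410 bits

I(S;T) = 1.2410 bits > I(X;Y) = 0.6962 bits, so (S, T) has the higher mutual information (stronger dependence).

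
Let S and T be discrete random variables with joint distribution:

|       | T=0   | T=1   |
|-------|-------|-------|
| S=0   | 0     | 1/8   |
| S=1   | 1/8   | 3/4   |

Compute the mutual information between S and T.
Marginal P(S) (row sums):
  P(S=0) = 0 + 1/8 = 1/8
  P(S=1) = 1/8 + 3/4 = 7/8
Marginal P(T) (column sums):
  P(T=0) = 0 + 1/8 = 1/8
  P(T=1) = 1/8 + 3/4 = 7/8

H(S) = -[(1/8)·log₂(1/8) + (7/8)·log₂(7/8)]
  = 0.3750 + 0.1686
  = 0.5436 bits
H(T) = -[(1/8)·log₂(1/8) + (7/8)·log₂(7/8)]
  = 0.3750 + 0.1686
  = 0.5436 bits
H(S,T) = -[(1/8)·log₂(1/8) + (1/8)·log₂(1/8) + (3/4)·log₂(3/4)]
  = 0.3750 + 0.3750 + 0.3113
  = 1.0613 bits

I(S;T) = H(S) + H(T) - H(S,T)
  = 0.5436 + 0.5436 - 1.0613
  = 0.0259 bits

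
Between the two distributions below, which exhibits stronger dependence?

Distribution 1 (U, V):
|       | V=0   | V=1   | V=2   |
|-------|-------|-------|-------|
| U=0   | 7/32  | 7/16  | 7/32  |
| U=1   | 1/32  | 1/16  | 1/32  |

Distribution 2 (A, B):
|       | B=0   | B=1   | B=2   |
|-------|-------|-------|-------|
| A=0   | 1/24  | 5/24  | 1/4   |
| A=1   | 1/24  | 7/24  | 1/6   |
Distribution 1 (U, V):
Marginal P(U) (row sums):
  P(U=0) = 7/32 + 7/16 + 7/32 = 7/8
  P(U=1) = 1/32 + 1/16 + 1/32 = 1/8
Marginal P(V) (column sums):
  P(V=0) = 7/32 + 1/32 = 1/4
  P(V=1) = 7/16 + 1/16 = 1/2
  P(V=2) = 7/32 + 1/32 = 1/4

H(U) = -[(7/8)·log₂(7/8) + (1/8)·log₂(1/8)]
  = 0.1686 + 0.3750
  = 0.5436 bits
H(V) = -[(1/4)·log₂(1/4) + (1/2)·log₂(1/2) + (1/4)·log₂(1/4)]
  = 0.5000 + 0.5000 + 0.5000
  = 1.5000 bits
H(U,V) = -[(7/32)·log₂(7/32) + (7/16)·log₂(7/16) + (7/32)·log₂(7/32) + (1/32)·log₂(1/32) + (1/16)·log₂(1/16) + (1/32)·log₂(1/32)]
  = 0.4796 + 0.5218 + 0.4796 + 0.1563 + 0.2500 + 0.1563
  = 2.0436 bits

I(U;V) = H(U) + H(V) - H(U,V)
  = 0.5436 + 1.5000 - 2.0436
  = 0.0000 bits

Distribution 2 (A, B):
Marginal P(A) (row sums):
  P(A=0) = 1/24 + 5/24 + 1/4 = 1/2
  P(A=1) = 1/24 + 7/24 + 1/6 = 1/2
Marginal P(B) (column sums):
  P(B=0) = 1/24 + 1/24 = 1/12
  P(B=1) = 5/24 + 7/24 = 1/2
  P(B=2) = 1/4 + 1/6 = 5/12

H(A) = -[(1/2)·log₂(1/2) + (1/2)·log₂(1/2)]
  = 0.5000 + 0.5000
  = 1.0000 bits
H(B) = -[(1/12)·log₂(1/12) + (1/2)·log₂(1/2) + (5/12)·log₂(5/12)]
  = 0.2987 + 0.5000 + 0.5263
  = 1.3250 bits
H(A,B) = -[(1/24)·log₂(1/24) + (5/24)·log₂(5/24) + (1/4)·log₂(1/4) + (1/24)·log₂(1/24) + (7/24)·log₂(7/24) + (1/6)·log₂(1/6)]
  = 0.1910 + 0.4715 + 0.5000 + 0.1910 + 0.5185 + 0.4308
  = 2.3028 bits

I(A;B) = H(A) + H(B) - H(A,B)
  = 1.0000 + 1.3250 - 2.3028
  = 0.0222 bits

I(A;B) = 0.0222 bits > I(U;V) = 0.0000 bits, so (A, B) has the higher mutual information (stronger dependence).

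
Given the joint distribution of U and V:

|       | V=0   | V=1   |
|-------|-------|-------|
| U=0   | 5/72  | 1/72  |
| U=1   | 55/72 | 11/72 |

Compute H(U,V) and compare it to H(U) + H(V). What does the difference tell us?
Marginal P(U) (row sums):
  P(U=0) = 5/72 + 1/72 = 1/12
  P(U=1) = 55/72 + 11/72 = 11/12
Marginal P(V) (column sums):
  P(V=0) = 5/72 + 55/72 = 5/6
  P(V=1) = 1/72 + 11/72 = 1/6

H(U,V) = -[(5/72)·log₂(5/72) + (1/72)·log₂(1/72) + (55/72)·log₂(55/72) + (11/72)·log₂(11/72)]
  = 0.2672 + 0.0857 + 0.2968 + 0.4141
  = 1.0638 bits
H(U) = -[(1/12)·log₂(1/12) + (11/12)·log₂(11/12)]
  = 0.2987 + 0.1151
  = 0.4138 bits
H(V) = -[(5/6)·log₂(5/6) + (1/6)·log₂(1/6)]
  = 0.2192 + 0.4308
  = 0.6500 bits

H(U) + H(V) = 0.4138 + 0.6500 = 1.0638 bits
Difference: H(U) + H(V) - H(U,V) = 1.0638 - 1.0638 = 0.0000 bits = I(U;V)

The difference is the mutual information; it is 0 here, so U and V are independent (the joint entropy equals the sum of the marginal entropies).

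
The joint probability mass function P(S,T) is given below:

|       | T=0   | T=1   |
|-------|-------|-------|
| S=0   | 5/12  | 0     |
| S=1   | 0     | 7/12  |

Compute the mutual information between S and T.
Marginal P(S) (row sums):
  P(S=0) = 5/12 + 0 = 5/12
  P(S=1) = 0 + 7/12 = 7/12
Marginal P(T) (column sums):
  P(T=0) = 5/12 + 0 = 5/12
  P(T=1) = 0 + 7/12 = 7/12

H(S) = -[(5/12)·log₂(5/12) + (7/12)·log₂(7/12)]
  = 0.5263 + 0.4536
  = 0.9799 bits
H(T) = -[(5/12)·log₂(5/12) + (7/12)·log₂(7/12)]
  = 0.5263 + 0.4536
  = 0.9799 bits
H(S,T) = -[(5/12)·log₂(5/12) + (7/12)·log₂(7/12)]
  = 0.5263 + 0.4536
  = 0.9799 bits

I(S;T) = H(S) + H(T) - H(S,T)
  = 0.9799 + 0.9799 - 0.9799
  = 0.9799 bits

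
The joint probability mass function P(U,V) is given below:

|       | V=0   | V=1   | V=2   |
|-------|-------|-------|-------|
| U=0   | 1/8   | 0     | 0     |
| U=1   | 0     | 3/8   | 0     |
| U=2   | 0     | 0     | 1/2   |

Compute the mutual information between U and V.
Marginal P(U) (row sums):
  P(U=0) = 1/8 + 0 + 0 = 1/8
  P(U=1) = 0 + 3/8 + 0 = 3/8
  P(U=2) = 0 + 0 + 1/2 = 1/2
Marginal P(V) (column sums):
  P(V=0) = 1/8 + 0 + 0 = 1/8
  P(V=1) = 0 + 3/8 + 0 = 3/8
  P(V=2) = 0 + 0 + 1/2 = 1/2

H(U) = -[(1/8)·log₂(1/8) + (3/8)·log₂(3/8) + (1/2)·log₂(1/2)]
  = 0.3750 + 0.5306 + 0.5000
  = 1.4056 bits
H(V) = -[(1/8)·log₂(1/8) + (3/8)·log₂(3/8) + (1/2)·log₂(1/2)]
  = 0.3750 + 0.5306 + 0.5000
  = 1.4056 bits
H(U,V) = -[(1/8)·log₂(1/8) + (3/8)·log₂(3/8) + (1/2)·log₂(1/2)]
  = 0.3750 + 0.5306 + 0.5000
  = 1.4056 bits

I(U;V) = H(U) + H(V) - H(U,V)
  = 1.4056 + 1.4056 - 1.4056
  = 1.4056 bits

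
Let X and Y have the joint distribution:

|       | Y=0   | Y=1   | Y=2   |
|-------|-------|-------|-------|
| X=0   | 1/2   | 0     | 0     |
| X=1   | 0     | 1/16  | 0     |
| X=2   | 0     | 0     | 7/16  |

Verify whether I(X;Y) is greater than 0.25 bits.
Marginal P(X) (row sums):
  P(X=0) = 1/2 + 0 + 0 = 1/2
  P(X=1) = 0 + 1/16 + 0 = 1/16
  P(X=2) = 0 + 0 + 7/16 = 7/16
Marginal P(Y) (column sums):
  P(Y=0) = 1/2 + 0 + 0 = 1/2
  P(Y=1) = 0 + 1/16 + 0 = 1/16
  P(Y=2) = 0 + 0 + 7/16 = 7/16

H(X) = -[(1/2)·log₂(1/2) + (1/16)·log₂(1/16) + (7/16)·log₂(7/16)]
  = 0.5000 + 0.2500 + 0.5218
  = 1.2718 bits
H(Y) = -[(1/2)·log₂(1/2) + (1/16)·log₂(1/16) + (7/16)·log₂(7/16)]
  = 0.5000 + 0.2500 + 0.5218
  = 1.2718 bits
H(X,Y) = -[(1/2)·log₂(1/2) + (1/16)·log₂(1/16) + (7/16)·log₂(7/16)]
  = 0.5000 + 0.2500 + 0.5218
  = 1.2718 bits

I(X;Y) = H(X) + H(Y) - H(X,Y)
  = 1.2718 + 1.2718 - 1.2718
  = 1.2718 bits

Yes. I(X;Y) = 1.2718 bits, which is > 0.25 bits.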